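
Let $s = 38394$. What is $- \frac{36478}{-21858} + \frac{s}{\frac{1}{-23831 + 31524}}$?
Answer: $\frac{3228044562257}{10929} \approx 2.9537 \cdot 10^{8}$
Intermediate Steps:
$- \frac{36478}{-21858} + \frac{s}{\frac{1}{-23831 + 31524}} = - \frac{36478}{-21858} + \frac{38394}{\frac{1}{-23831 + 31524}} = \left(-36478\right) \left(- \frac{1}{21858}\right) + \frac{38394}{\frac{1}{7693}} = \frac{18239}{10929} + 38394 \frac{1}{\frac{1}{7693}} = \frac{18239}{10929} + 38394 \cdot 7693 = \frac{18239}{10929} + 295365042 = \frac{3228044562257}{10929}$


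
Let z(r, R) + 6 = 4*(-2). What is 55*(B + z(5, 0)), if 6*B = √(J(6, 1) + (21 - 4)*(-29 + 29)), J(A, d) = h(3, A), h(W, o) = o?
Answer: -770 + 55*√6/6 ≈ -747.55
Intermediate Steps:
J(A, d) = A
z(r, R) = -14 (z(r, R) = -6 + 4*(-2) = -6 - 8 = -14)
B = √6/6 (B = √(6 + (21 - 4)*(-29 + 29))/6 = √(6 + 17*0)/6 = √(6 + 0)/6 = √6/6 ≈ 0.40825)
55*(B + z(5, 0)) = 55*(√6/6 - 14) = 55*(-14 + √6/6) = -770 + 55*√6/6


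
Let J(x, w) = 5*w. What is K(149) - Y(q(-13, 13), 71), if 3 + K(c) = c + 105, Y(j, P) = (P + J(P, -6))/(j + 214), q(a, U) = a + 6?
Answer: 51916/207 ≈ 250.80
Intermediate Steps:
q(a, U) = 6 + a
Y(j, P) = (-30 + P)/(214 + j) (Y(j, P) = (P + 5*(-6))/(j + 214) = (P - 30)/(214 + j) = (-30 + P)/(214 + j))
K(c) = 102 + c (K(c) = -3 + (c + 105) = -3 + (105 + c) = 102 + c)
K(149) - Y(q(-13, 13), 71) = (102 + 149) - (-30 + 71)/(214 + (6 - 13)) = 251 - 41/(214 - 7) = 251 - 41/207 = 51916/207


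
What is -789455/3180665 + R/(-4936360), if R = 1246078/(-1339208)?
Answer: -521893525794094853/2102678090367231520 ≈ -0.24820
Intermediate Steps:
R = -623039/669604 (R = 1246078*(-1/1339208) = -623039/669604 ≈ -0.93046)
-789455/3180665 + R/(-4936360) = -789455/3180665 - 623039/669604/(-4936360) = -789455*1/3180665 - 623039/669604*(-1/4936360) = -157891/636133 + 623039/3305406401440 = -521893525794094853/2102678090367231520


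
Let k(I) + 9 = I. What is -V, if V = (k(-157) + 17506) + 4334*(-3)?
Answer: -4338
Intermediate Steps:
k(I) = -9 + I
V = 4338 (V = ((-9 - 157) + 17506) + 4334*(-3) = (-166 + 17506) - 13002 = 17340 - 13002 = 4338)
-V = -1*4338 = -4338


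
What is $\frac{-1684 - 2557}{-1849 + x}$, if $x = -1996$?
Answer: $\frac{4241}{3845} \approx 1.103$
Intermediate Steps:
$\frac{-1684 - 2557}{-1849 + x} = \frac{-1684 - 2557}{-1849 - 1996} = - \frac{4241}{-3845} = \left(-4241\right) \left(- \frac{1}{3845}\right) = \frac{4241}{3845}$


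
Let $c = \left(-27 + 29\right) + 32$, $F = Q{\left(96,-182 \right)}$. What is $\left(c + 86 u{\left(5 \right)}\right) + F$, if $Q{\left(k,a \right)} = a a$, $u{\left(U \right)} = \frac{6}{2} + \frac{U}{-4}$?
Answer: $\frac{66617}{2} \approx 33309.0$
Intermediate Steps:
$u{\left(U \right)} = 3 - \frac{U}{4}$ ($u{\left(U \right)} = 6 \cdot \frac{1}{2} + U \left(- \frac{1}{4}\right) = 3 - \frac{U}{4}$)
$Q{\left(k,a \right)} = a^{2}$
$F = 33124$ ($F = \left(-182\right)^{2} = 33124$)
$c = 34$ ($c = 2 + 32 = 34$)
$\left(c + 86 u{\left(5 \right)}\right) + F = \left(34 + 86 \left(3 - \frac{5}{4}\right)\right) + 33124 = \left(34 + 86 \cdot \frac{7}{4}\right) + 33124 = \left(34 + \frac{301}{2}\right) + 33124 = \frac{369}{2} + 33124 = \frac{66617}{2}$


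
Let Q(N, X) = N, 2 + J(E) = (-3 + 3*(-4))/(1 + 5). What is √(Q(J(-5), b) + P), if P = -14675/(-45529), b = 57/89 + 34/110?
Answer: I*√34639464838/91058 ≈ 2.0439*I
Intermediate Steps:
b = 4648/4895 (b = 57*(1/89) + 34*(1/110) = 57/89 + 17/55 = 4648/4895 ≈ 0.94954)
J(E) = -9/2 (J(E) = -2 + (-3 + 3*(-4))/(1 + 5) = -2 + (-3 - 12)/6 = -2 - 15*⅙ = -2 - 5/2 = -9/2)
P = 14675/45529 (P = -14675*(-1/45529) = 14675/45529 ≈ 0.32232)
√(Q(J(-5), b) + P) = √(-9/2 + 14675/45529) = √(-380411/91058) = I*√34639464838/91058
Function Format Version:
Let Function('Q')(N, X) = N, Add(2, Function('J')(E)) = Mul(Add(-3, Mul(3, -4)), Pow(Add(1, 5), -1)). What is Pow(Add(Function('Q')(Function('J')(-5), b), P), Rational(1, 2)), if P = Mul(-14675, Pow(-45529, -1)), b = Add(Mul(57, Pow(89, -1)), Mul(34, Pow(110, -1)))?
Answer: Mul(Rational(1, 91058), I, Pow(34639464838, Rational(1, 2))) ≈ Mul(2.0439, I)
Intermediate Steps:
b = Rational(4648, 4895) (b = Add(Mul(57, Rational(1, 89)), Mul(34, Rational(1, 110))) = Add(Rational(57, 89), Rational(17, 55)) = Rational(4648, 4895) ≈ 0.94954)
Function('J')(E) = Rational(-9, 2) (Function('J')(E) = Add(-2, Mul(Add(-3, Mul(3, -4)), Pow(Add(1, 5), -1))) = Add(-2, Mul(Add(-3, -12), Pow(6, -1))) = Add(-2, Mul(-15, Rational(1, 6))) = Add(-2, Rational(-5, 2)) = Rational(-9, 2))
P = Rational(14675, 45529) (P = Mul(-14675, Rational(-1, 45529)) = Rational(14675, 45529) ≈ 0.32232)
Pow(Add(Function('Q')(Function('J')(-5), b), P), Rational(1, 2)) = Pow(Add(Rational(-9, 2), Rational(14675, 45529)), Rational(1, 2)) = Pow(Rational(-380411, 91058), Rational(1, 2)) = Mul(Rational(1, 91058), I, Pow(34639464838, Rational(1, 2)))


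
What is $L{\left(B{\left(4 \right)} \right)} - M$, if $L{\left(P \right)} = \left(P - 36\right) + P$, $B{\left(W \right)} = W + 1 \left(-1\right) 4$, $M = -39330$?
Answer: $39294$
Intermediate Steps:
$B{\left(W \right)} = -4 + W$ ($B{\left(W \right)} = W - 4 = -4 + W$)
$L{\left(P \right)} = -36 + 2 P$ ($L{\left(P \right)} = \left(-36 + P\right) + P = -36 + 2 P$)
$L{\left(B{\left(4 \right)} \right)} - M = \left(-36 + 2 \left(-4 + 4\right)\right) - -39330 = \left(-36 + 2 \cdot 0\right) + 39330 = \left(-36 + 0\right) + 39330 = -36 + 39330 = 39294$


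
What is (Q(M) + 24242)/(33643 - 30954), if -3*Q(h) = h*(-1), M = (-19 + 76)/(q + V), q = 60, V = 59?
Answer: 2884817/319991 ≈ 9.0153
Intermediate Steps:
M = 57/119 (M = (-19 + 76)/(60 + 59) = 57/119 ≈ 0.47899)
Q(h) = h/3 (Q(h) = -h*(-1)/3 = -(-1)*h/3 = h/3)
(Q(M) + 24242)/(33643 - 30954) = ((⅓)*(57/119) + 24242)/(33643 - 30954) = (19/119 + 24242)/2689 = (2884817/119)*(1/2689) = 2884817/319991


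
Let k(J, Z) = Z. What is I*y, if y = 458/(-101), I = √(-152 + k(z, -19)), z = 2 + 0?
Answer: -1374*I*√19/101 ≈ -59.298*I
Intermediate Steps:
z = 2
I = 3*I*√19 (I = √(-152 - 19) = √(-171) = 3*I*√19 ≈ 13.077*I)
y = -458/101 (y = 458*(-1/101) = -458/101 ≈ -4.5347)
I*y = (3*I*√19)*(-458/101) = -1374*I*√19/101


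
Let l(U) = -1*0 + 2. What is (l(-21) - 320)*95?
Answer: -30210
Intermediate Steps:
l(U) = 2 (l(U) = 0 + 2 = 2)
(l(-21) - 320)*95 = (2 - 320)*95 = -318*95 = -30210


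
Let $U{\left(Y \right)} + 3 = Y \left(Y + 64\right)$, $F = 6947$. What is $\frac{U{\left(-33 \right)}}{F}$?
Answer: $- \frac{1026}{6947} \approx -0.14769$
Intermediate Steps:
$U{\left(Y \right)} = -3 + Y \left(64 + Y\right)$ ($U{\left(Y \right)} = -3 + Y \left(Y + 64\right) = -3 + Y \left(64 + Y\right)$)
$\frac{U{\left(-33 \right)}}{F} = \frac{-3 + \left(-33\right)^{2} + 64 \left(-33\right)}{6947} = \left(-3 + 1089 - 2112\right) \frac{1}{6947} = \left(-1026\right) \frac{1}{6947} = - \frac{1026}{6947}$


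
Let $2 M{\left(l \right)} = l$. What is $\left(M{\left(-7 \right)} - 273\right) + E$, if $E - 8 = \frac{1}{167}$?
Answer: $- \frac{89677}{334} \approx -268.49$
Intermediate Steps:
$M{\left(l \right)} = \frac{l}{2}$
$E = \frac{1337}{167}$ ($E = 8 + \frac{1}{167} = \frac{1337}{167} \approx 8.006$)
$\left(M{\left(-7 \right)} - 273\right) + E = \left(\frac{1}{2} \left(-7\right) - 273\right) + \frac{1337}{167} = \left(- \frac{7}{2} - 273\right) + \frac{1337}{167} = - \frac{553}{2} + \frac{1337}{167} = - \frac{89677}{334}$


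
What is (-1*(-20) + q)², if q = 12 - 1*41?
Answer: 81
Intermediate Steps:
q = -29 (q = 12 - 41 = -29)
(-1*(-20) + q)² = (-1*(-20) - 29)² = (20 - 29)² = (-9)² = 81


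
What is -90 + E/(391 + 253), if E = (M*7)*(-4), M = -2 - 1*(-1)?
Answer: -2069/23 ≈ -89.957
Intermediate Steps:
M = -1 (M = -2 + 1 = -1)
E = 28 (E = -1*7*(-4) = -7*(-4) = 28)
-90 + E/(391 + 253) = -90 + 28/(391 + 253) = -90 + 28/644 = -90 + 28*(1/644) = -90 + 1/23 = -2069/23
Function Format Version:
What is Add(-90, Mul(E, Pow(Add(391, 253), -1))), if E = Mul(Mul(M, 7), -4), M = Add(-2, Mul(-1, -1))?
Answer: Rational(-2069, 23) ≈ -89.957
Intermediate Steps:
M = -1 (M = Add(-2, 1) = -1)
E = 28 (E = Mul(Mul(-1, 7), -4) = Mul(-7, -4) = 28)
Add(-90, Mul(E, Pow(Add(391, 253), -1))) = Add(-90, Mul(28, Pow(Add(391, 253), -1))) = Add(-90, Mul(28, Pow(644, -1))) = Add(-90, Mul(28, Rational(1, 644))) = Add(-90, Rational(1, 23)) = Rational(-2069, 23)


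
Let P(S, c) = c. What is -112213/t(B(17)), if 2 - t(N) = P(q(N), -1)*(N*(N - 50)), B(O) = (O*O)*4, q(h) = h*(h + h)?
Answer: -112213/1278538 ≈ -0.087767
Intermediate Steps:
q(h) = 2*h**2 (q(h) = h*(2*h) = 2*h**2)
B(O) = 4*O**2 (B(O) = O**2*4 = 4*O**2)
t(N) = 2 + N*(-50 + N) (t(N) = 2 - (-1)*N*(N - 50) = 2 - (-1)*N*(-50 + N) = 2 + N*(-50 + N))
-112213/t(B(17)) = -112213/(2 + (4*17**2)**2 - 200*17**2) = -112213/(2 + (4*289)**2 - 200*289) = -112213/(2 + 1156**2 - 50*1156) = -112213/(2 + 1336336 - 57800) = -112213/1278538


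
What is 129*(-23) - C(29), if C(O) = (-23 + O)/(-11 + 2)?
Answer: -8899/3 ≈ -2966.3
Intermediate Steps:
C(O) = 23/9 - O/9 (C(O) = (-23 + O)/(-9) = (-23 + O)*(-1/9) = 23/9 - O/9)
129*(-23) - C(29) = 129*(-23) - (23/9 - 1/9*29) = -2967 - (23/9 - 29/9) = -2967 - 1*(-2/3) = -2967 + 2/3 = -8899/3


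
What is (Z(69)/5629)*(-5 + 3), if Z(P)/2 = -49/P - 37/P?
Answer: 344/388401 ≈ 0.00088568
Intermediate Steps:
Z(P) = -172/P (Z(P) = 2*(-49/P - 37/P) = 2*(-86/P) = -172/P)
(Z(69)/5629)*(-5 + 3) = (-172/69/5629)*(-5 + 3) = (-172*1/69*(1/5629))*(-2) = -172/69*1/5629*(-2) = -172/388401*(-2) = 344/388401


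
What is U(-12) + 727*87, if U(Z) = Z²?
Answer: 63393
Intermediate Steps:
U(-12) + 727*87 = (-12)² + 727*87 = 144 + 63249 = 63393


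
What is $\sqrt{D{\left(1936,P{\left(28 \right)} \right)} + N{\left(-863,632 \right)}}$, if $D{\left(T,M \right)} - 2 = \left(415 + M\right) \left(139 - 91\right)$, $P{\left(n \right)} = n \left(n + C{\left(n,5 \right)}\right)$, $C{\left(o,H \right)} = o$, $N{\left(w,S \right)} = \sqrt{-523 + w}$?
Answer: $\sqrt{95186 + 3 i \sqrt{154}} \approx 308.52 + 0.06 i$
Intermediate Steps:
$P{\left(n \right)} = 2 n^{2}$ ($P{\left(n \right)} = n \left(n + n\right) = n 2 n = 2 n^{2}$)
$D{\left(T,M \right)} = 19922 + 48 M$ ($D{\left(T,M \right)} = 2 + \left(415 + M\right) \left(139 - 91\right) = 2 + \left(415 + M\right) 48 = 2 + \left(19920 + 48 M\right) = 19922 + 48 M$)
$\sqrt{D{\left(1936,P{\left(28 \right)} \right)} + N{\left(-863,632 \right)}} = \sqrt{\left(19922 + 48 \cdot 2 \cdot 28^{2}\right) + \sqrt{-523 - 863}} = \sqrt{\left(19922 + 48 \cdot 2 \cdot 784\right) + \sqrt{-1386}} = \sqrt{\left(19922 + 48 \cdot 1568\right) + 3 i \sqrt{154}} = \sqrt{\left(19922 + 75264\right) + 3 i \sqrt{154}} = \sqrt{95186 + 3 i \sqrt{154}}$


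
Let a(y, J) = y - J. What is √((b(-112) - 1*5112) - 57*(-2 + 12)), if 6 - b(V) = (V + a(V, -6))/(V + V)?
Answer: I*√4450747/28 ≈ 75.346*I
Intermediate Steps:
b(V) = 6 - (6 + 2*V)/(2*V) (b(V) = 6 - (V + (V - 1*(-6)))/(V + V) = 6 - (V + (V + 6))/(2*V) = 6 - (V + (6 + V))*1/(2*V) = 6 - (6 + 2*V)*1/(2*V) = 6 - (6 + 2*V)/(2*V))
√((b(-112) - 1*5112) - 57*(-2 + 12)) = √(((5 - 3/(-112)) - 1*5112) - 57*(-2 + 12)) = √(((5 - 3*(-1/112)) - 5112) - 57*10) = √(((5 + 3/112) - 5112) - 570) = √((563/112 - 5112) - 570) = √(-571981/112 - 570) = √(-635821/112) = I*√4450747/28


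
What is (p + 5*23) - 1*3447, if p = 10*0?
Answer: -3332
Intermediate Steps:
p = 0
(p + 5*23) - 1*3447 = (0 + 5*23) - 1*3447 = (0 + 115) - 3447 = 115 - 3447 = -3332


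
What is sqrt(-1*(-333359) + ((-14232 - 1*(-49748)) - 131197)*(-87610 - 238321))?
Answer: 3*sqrt(3465081930) ≈ 1.7659e+5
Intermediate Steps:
sqrt(-1*(-333359) + ((-14232 - 1*(-49748)) - 131197)*(-87610 - 238321)) = sqrt(333359 + ((-14232 + 49748) - 131197)*(-325931)) = sqrt(333359 + (35516 - 131197)*(-325931)) = sqrt(333359 - 95681*(-325931)) = sqrt(333359 + 31185404011) = sqrt(31185737370) = 3*sqrt(3465081930)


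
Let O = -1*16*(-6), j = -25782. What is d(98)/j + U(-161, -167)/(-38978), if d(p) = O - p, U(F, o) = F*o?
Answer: -346561339/502465398 ≈ -0.68972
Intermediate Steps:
O = 96 (O = -16*(-6) = 96)
d(p) = 96 - p
d(98)/j + U(-161, -167)/(-38978) = (96 - 1*98)/(-25782) - 161*(-167)/(-38978) = (96 - 98)*(-1/25782) + 26887*(-1/38978) = -2*(-1/25782) - 26887/38978 = 1/12891 - 26887/38978 = -346561339/502465398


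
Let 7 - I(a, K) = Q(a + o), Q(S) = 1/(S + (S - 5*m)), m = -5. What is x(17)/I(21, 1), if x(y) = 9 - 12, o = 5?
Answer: -231/538 ≈ -0.42937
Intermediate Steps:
Q(S) = 1/(25 + 2*S) (Q(S) = 1/(S + (S - 5*(-5))) = 1/(S + (S + 25)) = 1/(S + (25 + S)) = 1/(25 + 2*S))
I(a, K) = 7 - 1/(35 + 2*a) (I(a, K) = 7 - 1/(25 + 2*(a + 5)) = 7 - 1/(25 + 2*(5 + a)) = 7 - 1/(25 + (10 + 2*a)) = 7 - 1/(35 + 2*a))
x(y) = -3
x(17)/I(21, 1) = -3*(35 + 2*21)/(2*(122 + 7*21)) = -3*(35 + 42)/(2*(122 + 147)) = -3/(2*269/77) = -3/(2*(1/77)*269) = -3/538/77 = -3*77/538 = -231/538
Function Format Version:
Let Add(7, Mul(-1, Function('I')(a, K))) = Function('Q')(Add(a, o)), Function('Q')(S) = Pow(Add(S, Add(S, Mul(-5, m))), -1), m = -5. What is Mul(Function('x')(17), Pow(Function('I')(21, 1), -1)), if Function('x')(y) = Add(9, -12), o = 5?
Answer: Rational(-231, 538) ≈ -0.42937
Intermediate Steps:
Function('Q')(S) = Pow(Add(25, Mul(2, S)), -1) (Function('Q')(S) = Pow(Add(S, Add(S, Mul(-5, -5))), -1) = Pow(Add(S, Add(S, 25)), -1) = Pow(Add(S, Add(25, S)), -1) = Pow(Add(25, Mul(2, S)), -1))
Function('I')(a, K) = Add(7, Mul(-1, Pow(Add(35, Mul(2, a)), -1))) (Function('I')(a, K) = Add(7, Mul(-1, Pow(Add(25, Mul(2, Add(a, 5))), -1))) = Add(7, Mul(-1, Pow(Add(25, Mul(2, Add(5, a))), -1))) = Add(7, Mul(-1, Pow(Add(25, Add(10, Mul(2, a))), -1))) = Add(7, Mul(-1, Pow(Add(35, Mul(2, a)), -1))))
Function('x')(y) = -3
Mul(Function('x')(17), Pow(Function('I')(21, 1), -1)) = Mul(-3, Pow(Mul(2, Pow(Add(35, Mul(2, 21)), -1), Add(122, Mul(7, 21))), -1)) = Mul(-3, Pow(Mul(2, Pow(Add(35, 42), -1), Add(122, 147)), -1)) = Mul(-3, Pow(Mul(2, Pow(77, -1), 269), -1)) = Mul(-3, Pow(Mul(2, Rational(1, 77), 269), -1)) = Mul(-3, Pow(Rational(538, 77), -1)) = Mul(-3, Rational(77, 538)) = Rational(-231, 538)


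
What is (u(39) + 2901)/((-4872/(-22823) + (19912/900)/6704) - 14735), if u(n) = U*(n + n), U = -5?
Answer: -1490417609400/8745910154557 ≈ -0.17041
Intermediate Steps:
u(n) = -10*n (u(n) = -5*(n + n) = -10*n)
(u(39) + 2901)/((-4872/(-22823) + (19912/900)/6704) - 14735) = (-10*39 + 2901)/((-4872/(-22823) + (19912/900)/6704) - 14735) = (-390 + 2901)/((-4872*(-1/22823) + (19912*(1/900))*(1/6704)) - 14735) = 2511/((168/787 + (4978/225)*(1/6704)) - 14735) = 2511/((168/787 + 2489/754200) - 14735) = 2511/(128664443/593555400 - 14735) = 2511/(-8745910154557/593555400) = 2511*(-593555400/8745910154557) = -1490417609400/8745910154557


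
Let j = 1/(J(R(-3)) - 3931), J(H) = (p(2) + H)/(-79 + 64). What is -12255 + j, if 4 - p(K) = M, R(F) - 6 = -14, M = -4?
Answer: -48174406/3931 ≈ -12255.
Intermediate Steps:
R(F) = -8 (R(F) = 6 - 14 = -8)
p(K) = 8 (p(K) = 4 - 1*(-4) = 4 + 4 = 8)
J(H) = -8/15 - H/15 (J(H) = (8 + H)/(-79 + 64) = (8 + H)/(-15) = (8 + H)*(-1/15) = -8/15 - H/15)
j = -1/3931 (j = 1/((-8/15 - 1/15*(-8)) - 3931) = 1/((-8/15 + 8/15) - 3931) = 1/(0 - 3931) = 1/(-3931) = -1/3931 ≈ -0.00025439)
-12255 + j = -12255 - 1/3931 = -48174406/3931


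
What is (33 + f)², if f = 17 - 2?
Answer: 2304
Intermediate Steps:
f = 15
(33 + f)² = (33 + 15)² = 48² = 2304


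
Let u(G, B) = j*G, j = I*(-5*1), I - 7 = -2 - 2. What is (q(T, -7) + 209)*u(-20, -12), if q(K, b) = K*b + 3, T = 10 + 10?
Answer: 21600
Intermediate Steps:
T = 20
I = 3 (I = 7 + (-2 - 2) = 7 - 4 = 3)
q(K, b) = 3 + K*b
j = -15 (j = 3*(-5*1) = 3*(-5) = -15)
u(G, B) = -15*G
(q(T, -7) + 209)*u(-20, -12) = ((3 + 20*(-7)) + 209)*(-15*(-20)) = ((3 - 140) + 209)*300 = (-137 + 209)*300 = 72*300 = 21600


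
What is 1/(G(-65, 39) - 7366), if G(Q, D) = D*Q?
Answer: -1/9901 ≈ -0.00010100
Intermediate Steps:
1/(G(-65, 39) - 7366) = 1/(39*(-65) - 7366) = 1/(-2535 - 7366) = 1/(-9901) = -1/9901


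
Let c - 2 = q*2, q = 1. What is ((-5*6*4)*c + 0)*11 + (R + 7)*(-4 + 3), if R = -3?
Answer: -5284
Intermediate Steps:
c = 4 (c = 2 + 1*2 = 2 + 2 = 4)
((-5*6*4)*c + 0)*11 + (R + 7)*(-4 + 3) = ((-5*6*4)*4 + 0)*11 + (-3 + 7)*(-4 + 3) = (-30*4*4 + 0)*11 + 4*(-1) = (-120*4 + 0)*11 - 4 = (-480 + 0)*11 - 4 = -480*11 - 4 = -5280 - 4 = -5284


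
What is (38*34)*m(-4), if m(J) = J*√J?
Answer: -10336*I ≈ -10336.0*I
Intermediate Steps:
m(J) = J^(3/2)
(38*34)*m(-4) = (38*34)*(-4)^(3/2) = 1292*(-8*I) = -10336*I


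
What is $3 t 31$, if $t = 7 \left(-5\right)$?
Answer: $-3255$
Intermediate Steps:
$t = -35$
$3 t 31 = 3 \left(-35\right) 31 = \left(-105\right) 31 = -3255$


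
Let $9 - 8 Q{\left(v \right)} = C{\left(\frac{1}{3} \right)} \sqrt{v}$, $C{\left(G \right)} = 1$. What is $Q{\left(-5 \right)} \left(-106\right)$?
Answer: $- \frac{477}{4} + \frac{53 i \sqrt{5}}{4} \approx -119.25 + 29.628 i$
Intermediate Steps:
$Q{\left(v \right)} = \frac{9}{8} - \frac{\sqrt{v}}{8}$ ($Q{\left(v \right)} = \frac{9}{8} - \frac{1 \sqrt{v}}{8} = \frac{9}{8} - \frac{\sqrt{v}}{8}$)
$Q{\left(-5 \right)} \left(-106\right) = \left(\frac{9}{8} - \frac{\sqrt{-5}}{8}\right) \left(-106\right) = \left(\frac{9}{8} - \frac{i \sqrt{5}}{8}\right) \left(-106\right) = - \frac{477}{4} + \frac{53 i \sqrt{5}}{4}$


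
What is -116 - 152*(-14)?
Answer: 2012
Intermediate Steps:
-116 - 152*(-14) = -116 + 2128 = 2012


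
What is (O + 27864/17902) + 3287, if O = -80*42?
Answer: -639491/8951 ≈ -71.443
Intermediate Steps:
O = -3360
(O + 27864/17902) + 3287 = (-3360 + 27864/17902) + 3287 = (-3360 + 27864*(1/17902)) + 3287 = (-3360 + 13932/8951) + 3287 = -30061428/8951 + 3287 = -639491/8951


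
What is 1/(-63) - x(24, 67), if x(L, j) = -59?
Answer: 3716/63 ≈ 58.984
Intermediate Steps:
1/(-63) - x(24, 67) = 1/(-63) - 1*(-59) = -1/63 + 59 = 3716/63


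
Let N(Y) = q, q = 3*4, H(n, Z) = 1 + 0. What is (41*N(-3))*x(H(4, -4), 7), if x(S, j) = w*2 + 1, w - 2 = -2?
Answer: 492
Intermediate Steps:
H(n, Z) = 1
w = 0 (w = 2 - 2 = 0)
q = 12
N(Y) = 12
x(S, j) = 1 (x(S, j) = 0*2 + 1 = 0 + 1 = 1)
(41*N(-3))*x(H(4, -4), 7) = (41*12)*1 = 492*1 = 492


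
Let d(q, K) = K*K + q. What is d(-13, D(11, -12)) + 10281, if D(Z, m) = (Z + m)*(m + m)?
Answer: 10844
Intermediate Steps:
D(Z, m) = 2*m*(Z + m) (D(Z, m) = (Z + m)*(2*m) = 2*m*(Z + m))
d(q, K) = q + K² (d(q, K) = K² + q = q + K²)
d(-13, D(11, -12)) + 10281 = (-13 + (2*(-12)*(11 - 12))²) + 10281 = (-13 + (2*(-12)*(-1))²) + 10281 = (-13 + 24²) + 10281 = (-13 + 576) + 10281 = 563 + 10281 = 10844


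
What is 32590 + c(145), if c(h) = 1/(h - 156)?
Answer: 358489/11 ≈ 32590.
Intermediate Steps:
c(h) = 1/(-156 + h)
32590 + c(145) = 32590 + 1/(-156 + 145) = 32590 + 1/(-11) = 32590 - 1/11 = 358489/11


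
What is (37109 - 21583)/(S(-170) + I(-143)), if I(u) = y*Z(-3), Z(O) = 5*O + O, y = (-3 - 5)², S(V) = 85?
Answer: -15526/1067 ≈ -14.551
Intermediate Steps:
y = 64 (y = (-8)² = 64)
Z(O) = 6*O
I(u) = -1152 (I(u) = 64*(6*(-3)) = 64*(-18) = -1152)
(37109 - 21583)/(S(-170) + I(-143)) = (37109 - 21583)/(85 - 1152) = 15526/(-1067) = 15526*(-1/1067) = -15526/1067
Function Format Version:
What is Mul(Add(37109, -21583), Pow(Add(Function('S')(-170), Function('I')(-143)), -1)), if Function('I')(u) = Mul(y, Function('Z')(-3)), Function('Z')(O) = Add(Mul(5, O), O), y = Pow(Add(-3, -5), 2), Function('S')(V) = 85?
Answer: Rational(-15526, 1067) ≈ -14.551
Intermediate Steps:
y = 64 (y = Pow(-8, 2) = 64)
Function('Z')(O) = Mul(6, O)
Function('I')(u) = -1152 (Function('I')(u) = Mul(64, Mul(6, -3)) = Mul(64, -18) = -1152)
Mul(Add(37109, -21583), Pow(Add(Function('S')(-170), Function('I')(-143)), -1)) = Mul(Add(37109, -21583), Pow(Add(85, -1152), -1)) = Mul(15526, Pow(-1067, -1)) = Mul(15526, Rational(-1, 1067)) = Rational(-15526, 1067)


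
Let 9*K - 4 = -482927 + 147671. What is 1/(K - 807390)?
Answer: -9/7601762 ≈ -1.1839e-6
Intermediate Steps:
K = -335252/9 (K = 4/9 + (-482927 + 147671)/9 = 4/9 + (⅑)*(-335256) = 4/9 - 111752/3 = -335252/9 ≈ -37250.)
1/(K - 807390) = 1/(-335252/9 - 807390) = 1/(-7601762/9) = -9/7601762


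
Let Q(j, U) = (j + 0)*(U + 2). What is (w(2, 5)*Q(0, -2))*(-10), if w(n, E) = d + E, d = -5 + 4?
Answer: 0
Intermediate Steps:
Q(j, U) = j*(2 + U)
d = -1
w(n, E) = -1 + E
(w(2, 5)*Q(0, -2))*(-10) = ((-1 + 5)*(0*(2 - 2)))*(-10) = (4*(0*0))*(-10) = (4*0)*(-10) = 0*(-10) = 0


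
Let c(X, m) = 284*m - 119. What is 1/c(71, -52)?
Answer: -1/14887 ≈ -6.7173e-5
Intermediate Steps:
c(X, m) = -119 + 284*m
1/c(71, -52) = 1/(-119 + 284*(-52)) = 1/(-119 - 14768) = 1/(-14887) = -1/14887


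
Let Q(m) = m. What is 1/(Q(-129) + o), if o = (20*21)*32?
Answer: 1/13311 ≈ 7.5126e-5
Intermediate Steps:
o = 13440 (o = 420*32 = 13440)
1/(Q(-129) + o) = 1/(-129 + 13440) = 1/13311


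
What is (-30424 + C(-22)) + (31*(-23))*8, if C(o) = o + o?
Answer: -36172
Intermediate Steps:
C(o) = 2*o
(-30424 + C(-22)) + (31*(-23))*8 = (-30424 + 2*(-22)) + (31*(-23))*8 = (-30424 - 44) - 713*8 = -30468 - 5704 = -36172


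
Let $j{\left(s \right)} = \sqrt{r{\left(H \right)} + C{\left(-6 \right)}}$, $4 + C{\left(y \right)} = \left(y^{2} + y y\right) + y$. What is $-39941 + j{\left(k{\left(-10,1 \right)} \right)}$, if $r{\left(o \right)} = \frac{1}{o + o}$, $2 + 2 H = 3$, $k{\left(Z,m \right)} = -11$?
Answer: $-39941 + 3 \sqrt{7} \approx -39933.0$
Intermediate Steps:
$H = \frac{1}{2}$ ($H = -1 + \frac{1}{2} \cdot 3 = -1 + \frac{3}{2} = \frac{1}{2} \approx 0.5$)
$C{\left(y \right)} = -4 + y + 2 y^{2}$ ($C{\left(y \right)} = -4 + \left(\left(y^{2} + y y\right) + y\right) = -4 + \left(\left(y^{2} + y^{2}\right) + y\right) = -4 + \left(2 y^{2} + y\right) = -4 + \left(y + 2 y^{2}\right) = -4 + y + 2 y^{2}$)
$r{\left(o \right)} = \frac{1}{2 o}$
$j{\left(s \right)} = 3 \sqrt{7}$ ($j{\left(s \right)} = \sqrt{\frac{\frac{1}{\frac{1}{2}}}{2} - \left(10 - 72\right)} = \sqrt{\frac{1}{2} \cdot 2 - -62} = \sqrt{1 - -62} = \sqrt{1 + 62} = \sqrt{63} = 3 \sqrt{7}$)
$-39941 + j{\left(k{\left(-10,1 \right)} \right)} = -39941 + 3 \sqrt{7}$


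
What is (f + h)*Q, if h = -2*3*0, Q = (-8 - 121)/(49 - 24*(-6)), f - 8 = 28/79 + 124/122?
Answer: -5825382/930067 ≈ -6.2634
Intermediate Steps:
f = 45158/4819 (f = 8 + (28/79 + 124/122) = 8 + (28*(1/79) + 124*(1/122)) = 8 + (28/79 + 62/61) = 8 + 6606/4819 = 45158/4819 ≈ 9.3708)
Q = -129/193 (Q = -129/(49 + 144) = -129/193 ≈ -0.66839)
h = 0 (h = -6*0 = 0)
(f + h)*Q = (45158/4819 + 0)*(-129/193) = (45158/4819)*(-129/193) = -5825382/930067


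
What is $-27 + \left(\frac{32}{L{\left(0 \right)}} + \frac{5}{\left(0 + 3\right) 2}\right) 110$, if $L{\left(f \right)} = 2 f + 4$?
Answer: $\frac{2834}{3} \approx 944.67$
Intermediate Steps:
$L{\left(f \right)} = 4 + 2 f$
$-27 + \left(\frac{32}{L{\left(0 \right)}} + \frac{5}{\left(0 + 3\right) 2}\right) 110 = -27 + \left(\frac{32}{4 + 2 \cdot 0} + \frac{5}{\left(0 + 3\right) 2}\right) 110 = -27 + \left(\frac{32}{4 + 0} + \frac{5}{3 \cdot 2}\right) 110 = -27 + \left(\frac{32}{4} + \frac{5}{6}\right) 110 = -27 + \left(32 \cdot \frac{1}{4} + 5 \cdot \frac{1}{6}\right) 110 = -27 + \left(8 + \frac{5}{6}\right) 110 = -27 + \frac{53}{6} \cdot 110 = -27 + \frac{2915}{3} = \frac{2834}{3}$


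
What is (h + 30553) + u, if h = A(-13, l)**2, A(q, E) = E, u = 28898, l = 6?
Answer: 59487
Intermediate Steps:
h = 36 (h = 6**2 = 36)
(h + 30553) + u = (36 + 30553) + 28898 = 30589 + 28898 = 59487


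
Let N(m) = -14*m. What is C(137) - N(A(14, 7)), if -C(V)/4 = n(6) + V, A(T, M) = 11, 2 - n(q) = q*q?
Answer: -258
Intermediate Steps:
n(q) = 2 - q² (n(q) = 2 - q*q = 2 - q²)
C(V) = 136 - 4*V (C(V) = -4*((2 - 1*6²) + V) = -4*((2 - 1*36) + V) = -4*((2 - 36) + V) = -4*(-34 + V) = 136 - 4*V)
C(137) - N(A(14, 7)) = (136 - 4*137) - (-14)*11 = (136 - 548) - 1*(-154) = -412 + 154 = -258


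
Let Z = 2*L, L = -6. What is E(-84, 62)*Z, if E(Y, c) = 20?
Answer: -240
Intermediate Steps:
Z = -12 (Z = 2*(-6) = -12)
E(-84, 62)*Z = 20*(-12) = -240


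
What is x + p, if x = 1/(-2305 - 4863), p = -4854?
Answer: -34793473/7168 ≈ -4854.0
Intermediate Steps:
x = -1/7168 (x = 1/(-7168) = -1/7168 ≈ -0.00013951)
x + p = -1/7168 - 4854 = -34793473/7168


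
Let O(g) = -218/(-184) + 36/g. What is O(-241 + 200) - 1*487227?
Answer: -1837819087/3772 ≈ -4.8723e+5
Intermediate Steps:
O(g) = 109/92 + 36/g (O(g) = -218*(-1/184) + 36/g = 109/92 + 36/g)
O(-241 + 200) - 1*487227 = (109/92 + 36/(-241 + 200)) - 1*487227 = (109/92 + 36/(-41)) - 487227 = (109/92 + 36*(-1/41)) - 487227 = (109/92 - 36/41) - 487227 = 1157/3772 - 487227 = -1837819087/3772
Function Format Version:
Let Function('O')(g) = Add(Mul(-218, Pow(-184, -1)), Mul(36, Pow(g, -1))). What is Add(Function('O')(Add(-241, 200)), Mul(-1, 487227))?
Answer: Rational(-1837819087, 3772) ≈ -4.8723e+5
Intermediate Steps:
Function('O')(g) = Add(Rational(109, 92), Mul(36, Pow(g, -1))) (Function('O')(g) = Add(Mul(-218, Rational(-1, 184)), Mul(36, Pow(g, -1))) = Add(Rational(109, 92), Mul(36, Pow(g, -1))))
Add(Function('O')(Add(-241, 200)), Mul(-1, 487227)) = Add(Add(Rational(109, 92), Mul(36, Pow(Add(-241, 200), -1))), Mul(-1, 487227)) = Add(Add(Rational(109, 92), Mul(36, Pow(-41, -1))), -487227) = Add(Add(Rational(109, 92), Mul(36, Rational(-1, 41))), -487227) = Add(Add(Rational(109, 92), Rational(-36, 41)), -487227) = Add(Rational(1157, 3772), -487227) = Rational(-1837819087, 3772)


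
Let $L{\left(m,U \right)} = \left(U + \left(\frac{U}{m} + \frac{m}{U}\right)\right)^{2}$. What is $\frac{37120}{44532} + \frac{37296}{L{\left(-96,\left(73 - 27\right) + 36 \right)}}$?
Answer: $\frac{1838026439912512}{275785861966173} \approx 6.6647$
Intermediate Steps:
$L{\left(m,U \right)} = \left(U + \frac{U}{m} + \frac{m}{U}\right)^{2}$
$\frac{37120}{44532} + \frac{37296}{L{\left(-96,\left(73 - 27\right) + 36 \right)}} = \frac{37120}{44532} + \frac{37296}{\frac{1}{\left(\left(73 - 27\right) + 36\right)^{2}} \cdot \frac{1}{9216} \left(\left(\left(73 - 27\right) + 36\right)^{2} + \left(-96\right)^{2} - 96 \left(\left(73 - 27\right) + 36\right)^{2}\right)^{2}} = 37120 \cdot \frac{1}{44532} + \frac{37296}{\frac{1}{\left(46 + 36\right)^{2}} \cdot \frac{1}{9216} \left(\left(46 + 36\right)^{2} + 9216 - 96 \left(46 + 36\right)^{2}\right)^{2}} = \frac{9280}{11133} + \frac{37296}{\frac{1}{6724} \cdot \frac{1}{9216} \left(82^{2} + 9216 - 96 \cdot 82^{2}\right)^{2}} = \frac{9280}{11133} + \frac{37296}{\frac{1}{6724} \cdot \frac{1}{9216} \left(6724 + 9216 - 645504\right)^{2}} = \frac{9280}{11133} + \frac{37296}{\frac{1}{6724} \cdot \frac{1}{9216} \left(-629564\right)^{2}} = \frac{9280}{11133} + \frac{37296}{\frac{1}{6724} \cdot \frac{1}{9216} \cdot 396350830096} = \frac{9280}{11133} + \frac{37296}{\frac{24771926881}{3873024}} = \frac{9280}{11133} + 37296 \cdot \frac{3873024}{24771926881} = \frac{9280}{11133} + \frac{144448303104}{24771926881} = \frac{1838026439912512}{275785861966173}$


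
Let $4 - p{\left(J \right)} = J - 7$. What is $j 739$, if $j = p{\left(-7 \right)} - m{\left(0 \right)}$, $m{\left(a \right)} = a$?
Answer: $13302$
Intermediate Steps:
$p{\left(J \right)} = 11 - J$ ($p{\left(J \right)} = 4 - \left(J - 7\right) = 4 - \left(-7 + J\right) = 11 - J$)
$j = 18$ ($j = \left(11 - -7\right) - 0 = \left(11 + 7\right) + 0 = 18 + 0 = 18$)
$j 739 = 18 \cdot 739 = 13302$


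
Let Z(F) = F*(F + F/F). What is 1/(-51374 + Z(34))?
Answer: -1/50184 ≈ -1.9927e-5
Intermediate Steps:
Z(F) = F*(1 + F) (Z(F) = F*(F + 1) = F*(1 + F))
1/(-51374 + Z(34)) = 1/(-51374 + 34*(1 + 34)) = 1/(-51374 + 34*35) = 1/(-51374 + 1190) = 1/(-50184) = -1/50184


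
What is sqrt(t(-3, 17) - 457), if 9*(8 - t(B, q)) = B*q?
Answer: I*sqrt(3990)/3 ≈ 21.055*I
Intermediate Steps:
t(B, q) = 8 - B*q/9
sqrt(t(-3, 17) - 457) = sqrt((8 - 1/9*(-3)*17) - 457) = sqrt((8 + 17/3) - 457) = sqrt(41/3 - 457) = sqrt(-1330/3) = I*sqrt(3990)/3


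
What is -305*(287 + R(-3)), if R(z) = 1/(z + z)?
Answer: -524905/6 ≈ -87484.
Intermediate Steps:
R(z) = 1/(2*z)
-305*(287 + R(-3)) = -305*(287 + (1/2)/(-3)) = -305*(287 + (1/2)*(-1/3)) = -305*(287 - 1/6) = -305*1721/6 = -524905/6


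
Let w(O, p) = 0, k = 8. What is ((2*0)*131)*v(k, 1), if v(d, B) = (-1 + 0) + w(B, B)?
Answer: 0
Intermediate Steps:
v(d, B) = -1 (v(d, B) = (-1 + 0) + 0 = -1 + 0 = -1)
((2*0)*131)*v(k, 1) = ((2*0)*131)*(-1) = (0*131)*(-1) = 0*(-1) = 0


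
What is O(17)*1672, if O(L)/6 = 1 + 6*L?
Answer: 1033296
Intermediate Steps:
O(L) = 6 + 36*L (O(L) = 6*(1 + 6*L) = 6 + 36*L)
O(17)*1672 = (6 + 36*17)*1672 = (6 + 612)*1672 = 618*1672 = 1033296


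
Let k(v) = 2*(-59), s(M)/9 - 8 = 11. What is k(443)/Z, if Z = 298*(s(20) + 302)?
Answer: -59/70477 ≈ -0.00083715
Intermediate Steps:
s(M) = 171 (s(M) = 72 + 9*11 = 72 + 99 = 171)
k(v) = -118
Z = 140954 (Z = 298*(171 + 302) = 298*473 = 140954)
k(443)/Z = -118/140954 = -118*1/140954 = -59/70477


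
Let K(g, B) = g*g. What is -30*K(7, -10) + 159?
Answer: -1311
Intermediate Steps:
K(g, B) = g**2
-30*K(7, -10) + 159 = -30*7**2 + 159 = -30*49 + 159 = -1470 + 159 = -1311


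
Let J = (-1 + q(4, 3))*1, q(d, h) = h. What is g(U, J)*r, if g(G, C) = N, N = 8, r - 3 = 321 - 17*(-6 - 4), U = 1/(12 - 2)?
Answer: 3952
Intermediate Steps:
U = ⅒ (U = 1/10 = ⅒ ≈ 0.10000)
r = 494 (r = 3 + (321 - 17*(-6 - 4)) = 3 + (321 - 17*(-10)) = 3 + (321 - 1*(-170)) = 3 + (321 + 170) = 3 + 491 = 494)
J = 2 (J = (-1 + 3)*1 = 2*1 = 2)
g(G, C) = 8
g(U, J)*r = 8*494 = 3952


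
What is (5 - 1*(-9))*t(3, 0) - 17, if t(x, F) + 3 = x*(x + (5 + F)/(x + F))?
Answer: 137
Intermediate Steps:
t(x, F) = -3 + x*(x + (5 + F)/(F + x)) (t(x, F) = -3 + x*(x + (5 + F)/(x + F)) = -3 + x*(x + (5 + F)/(F + x)))
(5 - 1*(-9))*t(3, 0) - 17 = (5 - 1*(-9))*((3**3 - 3*0 + 2*3 + 0*3 + 0*3**2)/(0 + 3)) - 17 = (5 + 9)*((27 + 0 + 6 + 0 + 0*9)/3) - 17 = 14*((27 + 0 + 6 + 0 + 0)/3) - 17 = 14*((1/3)*33) - 17 = 14*11 - 17 = 154 - 17 = 137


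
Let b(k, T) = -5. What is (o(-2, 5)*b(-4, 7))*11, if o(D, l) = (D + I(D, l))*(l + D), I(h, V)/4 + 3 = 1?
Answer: 1650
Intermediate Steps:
I(h, V) = -8 (I(h, V) = -12 + 4*1 = -12 + 4 = -8)
o(D, l) = (-8 + D)*(D + l) (o(D, l) = (D - 8)*(l + D) = (-8 + D)*(D + l))
(o(-2, 5)*b(-4, 7))*11 = (((-2)**2 - 8*(-2) - 8*5 - 2*5)*(-5))*11 = ((4 + 16 - 40 - 10)*(-5))*11 = -30*(-5)*11 = 150*11 = 1650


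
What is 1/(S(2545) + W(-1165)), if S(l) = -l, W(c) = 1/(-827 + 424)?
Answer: -403/1025636 ≈ -0.00039293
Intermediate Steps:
W(c) = -1/403 (W(c) = 1/(-403) = -1/403)
1/(S(2545) + W(-1165)) = 1/(-1*2545 - 1/403) = 1/(-2545 - 1/403) = 1/(-1025636/403) = -403/1025636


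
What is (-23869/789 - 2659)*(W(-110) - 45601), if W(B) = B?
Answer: 32330171340/263 ≈ 1.2293e+8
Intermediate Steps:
(-23869/789 - 2659)*(W(-110) - 45601) = (-23869/789 - 2659)*(-110 - 45601) = (-23869*1/789 - 2659)*(-45711) = (-23869/789 - 2659)*(-45711) = -2121820/789*(-45711) = 32330171340/263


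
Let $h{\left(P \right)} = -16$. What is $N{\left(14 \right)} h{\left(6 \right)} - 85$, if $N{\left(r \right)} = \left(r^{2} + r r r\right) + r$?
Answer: $-47349$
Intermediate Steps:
$N{\left(r \right)} = r + r^{2} + r^{3}$ ($N{\left(r \right)} = \left(r^{2} + r^{2} r\right) + r = \left(r^{2} + r^{3}\right) + r = r + r^{2} + r^{3}$)
$N{\left(14 \right)} h{\left(6 \right)} - 85 = 14 \left(1 + 14 + 14^{2}\right) \left(-16\right) - 85 = 14 \left(1 + 14 + 196\right) \left(-16\right) - 85 = 14 \cdot 211 \left(-16\right) - 85 = 2954 \left(-16\right) - 85 = -47264 - 85 = -47349$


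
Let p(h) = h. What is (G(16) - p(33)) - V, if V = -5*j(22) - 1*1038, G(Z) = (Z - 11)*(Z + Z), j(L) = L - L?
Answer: 1165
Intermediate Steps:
j(L) = 0
G(Z) = 2*Z*(-11 + Z) (G(Z) = (-11 + Z)*(2*Z) = 2*Z*(-11 + Z))
V = -1038 (V = -5*0 - 1*1038 = 0 - 1038 = -1038)
(G(16) - p(33)) - V = (2*16*(-11 + 16) - 1*33) - 1*(-1038) = (2*16*5 - 33) + 1038 = (160 - 33) + 1038 = 127 + 1038 = 1165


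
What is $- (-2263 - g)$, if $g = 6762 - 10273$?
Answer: $-1248$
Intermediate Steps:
$g = -3511$ ($g = 6762 - 10273 = -3511$)
$- (-2263 - g) = - (-2263 - -3511) = - (-2263 + 3511) = \left(-1\right) 1248 = -1248$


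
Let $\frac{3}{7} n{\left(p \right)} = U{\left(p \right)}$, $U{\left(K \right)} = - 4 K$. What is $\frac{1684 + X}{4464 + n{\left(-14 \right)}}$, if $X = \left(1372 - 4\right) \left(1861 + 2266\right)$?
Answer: $\frac{4235565}{3446} \approx 1229.1$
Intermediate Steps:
$n{\left(p \right)} = - \frac{28 p}{3}$ ($n{\left(p \right)} = \frac{7 \left(- 4 p\right)}{3} = - \frac{28 p}{3}$)
$X = 5645736$ ($X = 1368 \cdot 4127 = 5645736$)
$\frac{1684 + X}{4464 + n{\left(-14 \right)}} = \frac{1684 + 5645736}{4464 - - \frac{392}{3}} = \frac{5647420}{4464 + \frac{392}{3}} = \frac{5647420}{\frac{13784}{3}} = 5647420 \cdot \frac{3}{13784} = \frac{4235565}{3446}$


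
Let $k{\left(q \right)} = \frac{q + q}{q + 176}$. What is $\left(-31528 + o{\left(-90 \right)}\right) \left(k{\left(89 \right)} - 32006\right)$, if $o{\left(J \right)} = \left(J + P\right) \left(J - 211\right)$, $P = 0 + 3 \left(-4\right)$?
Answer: $\frac{7005646312}{265} \approx 2.6436 \cdot 10^{7}$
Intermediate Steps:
$P = -12$ ($P = 0 - 12 = -12$)
$o{\left(J \right)} = \left(-211 + J\right) \left(-12 + J\right)$ ($o{\left(J \right)} = \left(J - 12\right) \left(J - 211\right) = \left(-12 + J\right) \left(-211 + J\right) = \left(-211 + J\right) \left(-12 + J\right)$)
$k{\left(q \right)} = \frac{2 q}{176 + q}$
$\left(-31528 + o{\left(-90 \right)}\right) \left(k{\left(89 \right)} - 32006\right) = \left(-31528 + \left(2532 + \left(-90\right)^{2} - -20070\right)\right) \left(2 \cdot 89 \frac{1}{176 + 89} - 32006\right) = \left(-31528 + \left(2532 + 8100 + 20070\right)\right) \left(2 \cdot 89 \cdot \frac{1}{265} - 32006\right) = \left(-31528 + 30702\right) \left(2 \cdot 89 \cdot \frac{1}{265} - 32006\right) = - 826 \left(\frac{178}{265} - 32006\right) = \left(-826\right) \left(- \frac{8481412}{265}\right) = \frac{7005646312}{265}$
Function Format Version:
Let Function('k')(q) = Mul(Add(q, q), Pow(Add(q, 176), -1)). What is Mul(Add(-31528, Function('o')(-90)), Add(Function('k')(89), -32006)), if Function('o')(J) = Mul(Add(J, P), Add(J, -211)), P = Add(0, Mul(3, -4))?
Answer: Rational(7005646312, 265) ≈ 2.6436e+7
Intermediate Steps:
P = -12 (P = Add(0, -12) = -12)
Function('o')(J) = Mul(Add(-211, J), Add(-12, J)) (Function('o')(J) = Mul(Add(J, -12), Add(J, -211)) = Mul(Add(-12, J), Add(-211, J)) = Mul(Add(-211, J), Add(-12, J)))
Function('k')(q) = Mul(2, q, Pow(Add(176, q), -1)) (Function('k')(q) = Mul(Mul(2, q), Pow(Add(176, q), -1)) = Mul(2, q, Pow(Add(176, q), -1)))
Mul(Add(-31528, Function('o')(-90)), Add(Function('k')(89), -32006)) = Mul(Add(-31528, Add(2532, Pow(-90, 2), Mul(-223, -90))), Add(Mul(2, 89, Pow(Add(176, 89), -1)), -32006)) = Mul(Add(-31528, Add(2532, 8100, 20070)), Add(Mul(2, 89, Pow(265, -1)), -32006)) = Mul(Add(-31528, 30702), Add(Mul(2, 89, Rational(1, 265)), -32006)) = Mul(-826, Add(Rational(178, 265), -32006)) = Mul(-826, Rational(-8481412, 265)) = Rational(7005646312, 265)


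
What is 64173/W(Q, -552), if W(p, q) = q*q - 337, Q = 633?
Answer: 64173/304367 ≈ 0.21084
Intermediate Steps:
W(p, q) = -337 + q**2 (W(p, q) = q**2 - 337 = -337 + q**2)
64173/W(Q, -552) = 64173/(-337 + (-552)**2) = 64173/(-337 + 304704) = 64173/304367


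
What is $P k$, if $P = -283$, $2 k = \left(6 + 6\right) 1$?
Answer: $-1698$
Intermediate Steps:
$k = 6$ ($k = \frac{\left(6 + 6\right) 1}{2} = \frac{12 \cdot 1}{2} = \frac{1}{2} \cdot 12 = 6$)
$P k = \left(-283\right) 6 = -1698$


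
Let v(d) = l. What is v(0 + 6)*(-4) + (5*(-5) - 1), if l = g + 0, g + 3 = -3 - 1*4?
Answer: 14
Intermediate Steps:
g = -10 (g = -3 + (-3 - 1*4) = -3 + (-3 - 4) = -3 - 7 = -10)
l = -10 (l = -10 + 0 = -10)
v(d) = -10
v(0 + 6)*(-4) + (5*(-5) - 1) = -10*(-4) + (5*(-5) - 1) = 40 + (-25 - 1) = 40 - 26 = 14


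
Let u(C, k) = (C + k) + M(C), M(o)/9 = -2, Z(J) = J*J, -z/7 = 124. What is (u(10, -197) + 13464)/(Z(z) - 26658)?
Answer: 13259/726766 ≈ 0.018244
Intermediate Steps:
z = -868 (z = -7*124 = -868)
Z(J) = J²
M(o) = -18 (M(o) = 9*(-2) = -18)
u(C, k) = -18 + C + k (u(C, k) = (C + k) - 18 = -18 + C + k)
(u(10, -197) + 13464)/(Z(z) - 26658) = ((-18 + 10 - 197) + 13464)/((-868)² - 26658) = (-205 + 13464)/(753424 - 26658) = 13259/726766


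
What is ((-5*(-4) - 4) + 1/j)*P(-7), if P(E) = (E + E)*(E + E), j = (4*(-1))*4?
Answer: 12495/4 ≈ 3123.8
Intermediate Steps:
j = -16 (j = -4*4 = -16)
P(E) = 4*E**2 (P(E) = (2*E)*(2*E) = 4*E**2)
((-5*(-4) - 4) + 1/j)*P(-7) = ((-5*(-4) - 4) + 1/(-16))*(4*(-7)**2) = ((20 - 4) - 1/16)*(4*49) = (16 - 1/16)*196 = (255/16)*196 = 12495/4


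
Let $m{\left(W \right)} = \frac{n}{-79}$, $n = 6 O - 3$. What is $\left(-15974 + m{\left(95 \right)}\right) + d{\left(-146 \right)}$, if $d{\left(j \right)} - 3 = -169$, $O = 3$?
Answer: $- \frac{1275075}{79} \approx -16140.0$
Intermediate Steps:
$d{\left(j \right)} = -166$ ($d{\left(j \right)} = 3 - 169 = -166$)
$n = 15$ ($n = 6 \cdot 3 - 3 = 18 - 3 = 15$)
$m{\left(W \right)} = - \frac{15}{79}$ ($m{\left(W \right)} = \frac{15}{-79} = 15 \left(- \frac{1}{79}\right) = - \frac{15}{79}$)
$\left(-15974 + m{\left(95 \right)}\right) + d{\left(-146 \right)} = \left(-15974 - \frac{15}{79}\right) - 166 = - \frac{1261961}{79} - 166 = - \frac{1275075}{79}$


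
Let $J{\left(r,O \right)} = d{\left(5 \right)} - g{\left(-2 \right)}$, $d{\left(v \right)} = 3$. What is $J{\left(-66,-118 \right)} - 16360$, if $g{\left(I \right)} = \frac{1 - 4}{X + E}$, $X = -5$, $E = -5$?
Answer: $- \frac{163573}{10} \approx -16357.0$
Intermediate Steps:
$g{\left(I \right)} = \frac{3}{10}$ ($g{\left(I \right)} = \frac{1 - 4}{-5 - 5} = - \frac{3}{-10} = \left(-3\right) \left(- \frac{1}{10}\right) = \frac{3}{10}$)
$J{\left(r,O \right)} = \frac{27}{10}$ ($J{\left(r,O \right)} = 3 - \frac{3}{10} = \frac{27}{10}$)
$J{\left(-66,-118 \right)} - 16360 = \frac{27}{10} - 16360 = - \frac{163573}{10}$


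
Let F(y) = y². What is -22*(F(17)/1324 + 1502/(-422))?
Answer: 10266795/139682 ≈ 73.501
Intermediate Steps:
-22*(F(17)/1324 + 1502/(-422)) = -22*(17²/1324 + 1502/(-422)) = -22*(289*(1/1324) + 1502*(-1/422)) = -22*(289/1324 - 751/211) = -22*(-933345/279364) = 10266795/139682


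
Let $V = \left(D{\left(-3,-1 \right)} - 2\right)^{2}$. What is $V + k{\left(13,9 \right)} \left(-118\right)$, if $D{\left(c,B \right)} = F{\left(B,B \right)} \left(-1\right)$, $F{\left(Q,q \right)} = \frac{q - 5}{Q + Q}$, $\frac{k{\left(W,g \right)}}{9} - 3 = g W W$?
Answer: $-1618463$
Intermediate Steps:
$k{\left(W,g \right)} = 27 + 9 g W^{2}$ ($k{\left(W,g \right)} = 27 + 9 g W W = 27 + 9 W g W = 27 + 9 g W^{2}$)
$F{\left(Q,q \right)} = \frac{-5 + q}{2 Q}$
$D{\left(c,B \right)} = - \frac{-5 + B}{2 B}$ ($D{\left(c,B \right)} = \frac{-5 + B}{2 B} \left(-1\right) = - \frac{-5 + B}{2 B}$)
$V = 25$ ($V = \left(\frac{5 - -1}{2 \left(-1\right)} - 2\right)^{2} = \left(\frac{1}{2} \left(-1\right) \left(5 + 1\right) - 2\right)^{2} = \left(\frac{1}{2} \left(-1\right) 6 - 2\right)^{2} = \left(-3 - 2\right)^{2} = \left(-5\right)^{2} = 25$)
$V + k{\left(13,9 \right)} \left(-118\right) = 25 + \left(27 + 9 \cdot 9 \cdot 13^{2}\right) \left(-118\right) = 25 + \left(27 + 9 \cdot 9 \cdot 169\right) \left(-118\right) = 25 + \left(27 + 13689\right) \left(-118\right) = 25 + 13716 \left(-118\right) = 25 - 1618488 = -1618463$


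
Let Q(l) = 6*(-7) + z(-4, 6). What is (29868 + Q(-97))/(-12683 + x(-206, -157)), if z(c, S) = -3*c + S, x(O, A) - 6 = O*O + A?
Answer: 14922/14801 ≈ 1.0082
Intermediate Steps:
x(O, A) = 6 + A + O² (x(O, A) = 6 + (O*O + A) = 6 + (O² + A) = 6 + (A + O²) = 6 + A + O²)
z(c, S) = S - 3*c
Q(l) = -24 (Q(l) = 6*(-7) + (6 - 3*(-4)) = -42 + (6 + 12) = -42 + 18 = -24)
(29868 + Q(-97))/(-12683 + x(-206, -157)) = (29868 - 24)/(-12683 + (6 - 157 + (-206)²)) = 29844/(-12683 + (6 - 157 + 42436)) = 29844/(-12683 + 42285) = 29844/29602 = 29844*(1/29602) = 14922/14801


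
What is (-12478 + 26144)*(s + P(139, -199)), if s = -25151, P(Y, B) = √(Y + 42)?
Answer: -343713566 + 13666*√181 ≈ -3.4353e+8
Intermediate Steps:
P(Y, B) = √(42 + Y)
(-12478 + 26144)*(s + P(139, -199)) = (-12478 + 26144)*(-25151 + √(42 + 139)) = 13666*(-25151 + √181) = -343713566 + 13666*√181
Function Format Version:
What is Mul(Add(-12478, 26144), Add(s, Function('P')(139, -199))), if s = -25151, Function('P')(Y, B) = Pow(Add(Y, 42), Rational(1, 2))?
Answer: Add(-343713566, Mul(13666, Pow(181, Rational(1, 2)))) ≈ -3.4353e+8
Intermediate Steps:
Function('P')(Y, B) = Pow(Add(42, Y), Rational(1, 2))
Mul(Add(-12478, 26144), Add(s, Function('P')(139, -199))) = Mul(Add(-12478, 26144), Add(-25151, Pow(Add(42, 139), Rational(1, 2)))) = Mul(13666, Add(-25151, Pow(181, Rational(1, 2)))) = Add(-343713566, Mul(13666, Pow(181, Rational(1, 2))))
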